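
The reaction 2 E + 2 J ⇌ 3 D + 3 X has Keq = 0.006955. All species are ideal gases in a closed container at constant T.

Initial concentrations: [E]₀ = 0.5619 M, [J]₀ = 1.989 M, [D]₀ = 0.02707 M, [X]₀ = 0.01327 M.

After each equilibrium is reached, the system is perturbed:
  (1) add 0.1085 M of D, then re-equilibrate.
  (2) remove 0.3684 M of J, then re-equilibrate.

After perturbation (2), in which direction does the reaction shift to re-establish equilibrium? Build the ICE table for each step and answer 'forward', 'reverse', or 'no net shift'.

Q₀ = 3.7110e-11 vs Keq = 0.006955 ⇒ Q<K, forward
Step 1:
                   E          J          D          X
  init        0.5619      1.989    0.02707    0.01327
  Δ            -0.23      -0.23      0.345      0.345
  eq          0.3319      1.759     0.3721     0.3583
  solve Keq expr → x = 0.115; check Q = 0.006955
Then add 0.1085 M of D.
Step 2:
                   E          J          D          X
  init        0.3319      1.759     0.4806     0.3583
  Δ          0.02561    0.02561   -0.03841   -0.03841
  eq          0.3575      1.785     0.4422     0.3199
  solve Keq expr → x = -0.0128; check Q = 0.006955
Then remove 0.3684 M of J.
Step 3:
                   E          J          D          X
  init        0.3575      1.416     0.4422     0.3199
  Δ           0.0145     0.0145   -0.02175   -0.02175
  eq           0.372      1.431     0.4204     0.2981
  solve Keq expr → x = -0.00725; check Q = 0.006955

Direction: reverse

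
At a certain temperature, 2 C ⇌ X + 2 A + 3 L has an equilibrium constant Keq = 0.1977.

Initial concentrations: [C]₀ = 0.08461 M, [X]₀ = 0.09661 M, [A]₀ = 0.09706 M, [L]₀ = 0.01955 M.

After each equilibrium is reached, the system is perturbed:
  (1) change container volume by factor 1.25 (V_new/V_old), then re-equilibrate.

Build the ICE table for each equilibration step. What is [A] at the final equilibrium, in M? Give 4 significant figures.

Q₀ = 9.4995e-07 vs Keq = 0.1977 ⇒ Q<K, forward
Step 1:
                  C         X         A         L
  I         0.08461   0.09661   0.09706   0.01955
  C         -0.0774    0.0387    0.0774    0.1161
  E        0.007211    0.1353    0.1745    0.1356
  solve Keq expr → x = 0.0387; check Q = 0.1977
Then change container volume by factor 1.25 (V_new/V_old).
Step 2:
                  C         X         A         L
  I        0.005769    0.1082    0.1396    0.1085
  C       -0.001865 9.3253e-04  0.001865  0.002798
  E        0.003904    0.1092    0.1414    0.1113
  solve Keq expr → x = 9.3253e-04; check Q = 0.1977

[A]_eq = 0.1414 M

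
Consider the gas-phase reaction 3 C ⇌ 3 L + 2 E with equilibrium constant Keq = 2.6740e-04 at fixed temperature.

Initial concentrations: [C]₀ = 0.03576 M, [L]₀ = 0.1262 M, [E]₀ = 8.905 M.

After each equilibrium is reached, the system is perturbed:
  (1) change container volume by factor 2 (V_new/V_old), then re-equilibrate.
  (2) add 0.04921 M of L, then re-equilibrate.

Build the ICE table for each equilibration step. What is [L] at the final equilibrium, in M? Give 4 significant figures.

Q₀ = 3485 vs Keq = 2.6740e-04 ⇒ Q>K, reverse
Step 1:
                   C          L          E
  I          0.03576     0.1262      8.905
  C           0.1238    -0.1238   -0.08253
  E           0.1596   0.002407      8.822
  solve Keq expr → x = -0.04126; check Q = 2.6740e-04
Then change container volume by factor 2 (V_new/V_old).
Step 2:
                   C          L          E
  I          0.07978   0.001204      4.411
  C       -6.9041e-04 6.9041e-04 4.6027e-04
  E          0.07909   0.001894      4.412
  solve Keq expr → x = 2.3014e-04; check Q = 2.6740e-04
Then add 0.04921 M of L.
Step 3:
                   C          L          E
  I          0.07909     0.0511      4.412
  C          0.04804   -0.04804   -0.03203
  E           0.1271    0.00306       4.38
  solve Keq expr → x = -0.01601; check Q = 2.6740e-04

[L]_eq = 0.00306 M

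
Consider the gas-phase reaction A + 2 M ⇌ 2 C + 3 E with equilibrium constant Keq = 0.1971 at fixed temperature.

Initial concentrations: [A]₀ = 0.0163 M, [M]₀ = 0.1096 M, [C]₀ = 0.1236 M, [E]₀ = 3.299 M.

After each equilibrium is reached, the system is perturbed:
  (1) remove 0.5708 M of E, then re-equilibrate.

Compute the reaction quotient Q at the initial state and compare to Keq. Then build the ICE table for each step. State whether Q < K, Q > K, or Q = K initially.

Q₀ = 2801; Q > K (proceeds reverse)

Q₀ = 2801 vs Keq = 0.1971 ⇒ Q>K, reverse
Step 1:
                  A         M         C         E
  I          0.0163    0.1096    0.1236     3.299
  C         0.05928    0.1186   -0.1186   -0.1778
  E         0.07558    0.2282   0.00505     3.121
  solve Keq expr → x = -0.05928; check Q = 0.1971
Then remove 0.5708 M of E.
Step 2:
                  A         M         C         E
  I         0.07558    0.2282   0.00505      2.55
  C       -8.4413e-04 -0.001688  0.001688  0.002532
  E         0.07473    0.2265  0.006738     2.553
  solve Keq expr → x = 8.4413e-04; check Q = 0.1971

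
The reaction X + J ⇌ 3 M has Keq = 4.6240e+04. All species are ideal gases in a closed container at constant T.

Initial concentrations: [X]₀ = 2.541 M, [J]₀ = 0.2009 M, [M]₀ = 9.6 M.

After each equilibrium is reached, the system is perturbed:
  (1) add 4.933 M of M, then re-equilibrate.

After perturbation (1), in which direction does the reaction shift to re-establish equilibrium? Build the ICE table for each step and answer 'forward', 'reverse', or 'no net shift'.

Q₀ = 1733 vs Keq = 4.6240e+04 ⇒ Q<K, forward
Step 1:
                  X         J         M
  I           2.541    0.2009       9.6
  C         -0.1912   -0.1912    0.5736
  E            2.35  0.009691     10.17
  solve Keq expr → x = 0.1912; check Q = 4.6240e+04
Then add 4.933 M of M.
Step 2:
                  X         J         M
  I            2.35  0.009691     15.11
  C         0.02135   0.02135  -0.06406
  E           2.371   0.03104     15.04
  solve Keq expr → x = -0.02135; check Q = 4.6240e+04

Direction: reverse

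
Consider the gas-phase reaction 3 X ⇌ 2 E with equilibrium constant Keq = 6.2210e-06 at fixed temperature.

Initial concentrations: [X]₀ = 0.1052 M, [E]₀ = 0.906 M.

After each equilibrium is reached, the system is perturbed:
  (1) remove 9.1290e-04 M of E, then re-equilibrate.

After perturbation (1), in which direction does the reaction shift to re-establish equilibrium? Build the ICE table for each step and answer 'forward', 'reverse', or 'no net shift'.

Q₀ = 705 vs Keq = 6.2210e-06 ⇒ Q>K, reverse
Step 1:
                   X          E
  init        0.1052      0.906
  Δ            1.352    -0.9016
  eq           1.458   0.004389
  solve Keq expr → x = -0.4508; check Q = 6.2210e-06
Then remove 9.1290e-04 M of E.
Step 2:
                   X          E
  init         1.458   0.003476
  Δ         -0.00136 9.0676e-04
  eq           1.456   0.004383
  solve Keq expr → x = 4.5338e-04; check Q = 6.2210e-06

Direction: forward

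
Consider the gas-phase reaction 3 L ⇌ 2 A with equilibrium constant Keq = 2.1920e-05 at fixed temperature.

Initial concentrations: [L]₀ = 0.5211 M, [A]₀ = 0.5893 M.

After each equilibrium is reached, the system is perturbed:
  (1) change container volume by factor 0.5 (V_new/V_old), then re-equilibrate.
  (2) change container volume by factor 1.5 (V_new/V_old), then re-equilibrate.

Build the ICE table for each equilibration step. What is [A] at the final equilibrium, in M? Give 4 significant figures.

[A]_eq = 0.01183 M

Q₀ = 2.454 vs Keq = 2.1920e-05 ⇒ Q>K, reverse
Step 1:
                  L         A
  Initial    0.5211    0.5893
  Change     0.8724   -0.5816
  Equil       1.393  0.007702
  solve Keq expr → x = -0.2908; check Q = 2.1920e-05
Then change container volume by factor 0.5 (V_new/V_old).
Step 2:
                  L         A
  Initial     2.787    0.0154
  Change  -0.009405   0.00627
  Equil       2.778   0.02167
  solve Keq expr → x = 0.003135; check Q = 2.1920e-05
Then change container volume by factor 1.5 (V_new/V_old).
Step 3:
                  L         A
  Initial     1.852   0.01445
  Change   0.003921 -0.002614
  Equil       1.856   0.01183
  solve Keq expr → x = -0.001307; check Q = 2.1920e-05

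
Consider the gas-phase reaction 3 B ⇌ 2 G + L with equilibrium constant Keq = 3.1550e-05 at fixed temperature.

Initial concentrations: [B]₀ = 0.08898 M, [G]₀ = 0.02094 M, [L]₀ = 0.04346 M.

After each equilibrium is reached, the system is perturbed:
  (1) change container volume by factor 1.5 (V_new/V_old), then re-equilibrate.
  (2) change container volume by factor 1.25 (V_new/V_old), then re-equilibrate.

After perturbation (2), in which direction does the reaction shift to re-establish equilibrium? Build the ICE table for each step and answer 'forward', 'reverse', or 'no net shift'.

Direction: no net shift

Q₀ = 0.02705 vs Keq = 3.1550e-05 ⇒ Q>K, reverse
Step 1:
                    B           G           L
  init        0.08898     0.02094     0.04346
  Δ           0.02954    -0.01969   -0.009845
  eq           0.1185     0.00125     0.03361
  solve Keq expr → x = -0.009845; check Q = 3.1550e-05
Then change container volume by factor 1.5 (V_new/V_old).
Step 2:
                    B           G           L
  init        0.07901  8.3330e-04     0.02241
  Δ                 0           0           0
  eq          0.07901  8.3330e-04     0.02241
  solve Keq expr → x = 0; check Q = 3.1550e-05
Then change container volume by factor 1.25 (V_new/V_old).
Step 3:
                    B           G           L
  init        0.06321  6.6664e-04     0.01793
  Δ                 0           0           0
  eq          0.06321  6.6664e-04     0.01793
  solve Keq expr → x = 0; check Q = 3.1550e-05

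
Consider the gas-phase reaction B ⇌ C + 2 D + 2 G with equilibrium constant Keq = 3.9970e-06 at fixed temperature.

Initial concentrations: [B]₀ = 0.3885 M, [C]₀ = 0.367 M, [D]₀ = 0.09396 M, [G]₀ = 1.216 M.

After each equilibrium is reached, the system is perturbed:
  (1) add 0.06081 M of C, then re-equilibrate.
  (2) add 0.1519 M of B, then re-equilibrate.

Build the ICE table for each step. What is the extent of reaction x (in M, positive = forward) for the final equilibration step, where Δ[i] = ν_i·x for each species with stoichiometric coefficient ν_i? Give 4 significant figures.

Q₀ = 0.01233 vs Keq = 3.9970e-06 ⇒ Q>K, reverse
Step 1:
                   B          C          D          G
  init        0.3885      0.367    0.09396      1.216
  Δ          0.04595   -0.04595   -0.09189   -0.09189
  eq          0.4344     0.3211   0.002069      1.124
  solve Keq expr → x = -0.04595; check Q = 3.9970e-06
Then add 0.06081 M of C.
Step 2:
                   B          C          D          G
  init        0.4344     0.3819   0.002069      1.124
  Δ       8.5590e-05 -8.5590e-05 -1.7118e-04 -1.7118e-04
  eq          0.4345     0.3818   0.001898      1.124
  solve Keq expr → x = -8.5590e-05; check Q = 3.9970e-06
Then add 0.1519 M of B.
Step 3:
                   B          C          D          G
  init        0.5864     0.3818   0.001898      1.124
  Δ       -1.5278e-04 1.5278e-04 3.0555e-04 3.0555e-04
  eq          0.5863     0.3819   0.002203      1.124
  solve Keq expr → x = 1.5278e-04; check Q = 3.9970e-06

x = 1.5278e-04 M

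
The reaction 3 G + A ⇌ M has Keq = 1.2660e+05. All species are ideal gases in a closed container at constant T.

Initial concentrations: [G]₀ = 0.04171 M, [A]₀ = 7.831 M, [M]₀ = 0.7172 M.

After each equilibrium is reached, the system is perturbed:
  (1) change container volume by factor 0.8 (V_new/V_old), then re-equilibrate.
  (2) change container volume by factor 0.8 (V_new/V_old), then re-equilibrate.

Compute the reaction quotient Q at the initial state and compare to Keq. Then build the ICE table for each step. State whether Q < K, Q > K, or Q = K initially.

Q₀ = 1262 vs Keq = 1.2660e+05 ⇒ Q<K, forward
Step 1:
                  G         A         M
  Initial   0.04171     7.831    0.7172
  Change   -0.03268  -0.01089   0.01089
  Equil    0.009026      7.82    0.7281
  solve Keq expr → x = 0.01089; check Q = 1.2660e+05
Then change container volume by factor 0.8 (V_new/V_old).
Step 2:
                  G         A         M
  Initial   0.01128     9.775    0.9101
  Change  -0.002254 -7.5129e-04 7.5129e-04
  Equil    0.009029     9.774    0.9109
  solve Keq expr → x = 7.5129e-04; check Q = 1.2660e+05
Then change container volume by factor 0.8 (V_new/V_old).
Step 3:
                  G         A         M
  Initial   0.01129     12.22     1.139
  Change  -0.002255 -7.5170e-04 7.5170e-04
  Equil    0.009031     12.22     1.139
  solve Keq expr → x = 7.5170e-04; check Q = 1.2660e+05

Q₀ = 1262; Q < K (proceeds forward)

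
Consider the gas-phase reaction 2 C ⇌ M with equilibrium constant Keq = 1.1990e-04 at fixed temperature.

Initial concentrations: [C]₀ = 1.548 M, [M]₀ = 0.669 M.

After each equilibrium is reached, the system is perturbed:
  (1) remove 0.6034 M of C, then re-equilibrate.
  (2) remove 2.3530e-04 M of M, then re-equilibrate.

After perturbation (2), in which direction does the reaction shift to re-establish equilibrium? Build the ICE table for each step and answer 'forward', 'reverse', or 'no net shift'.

Q₀ = 0.2792 vs Keq = 1.1990e-04 ⇒ Q>K, reverse
Step 1:
                   C          M
  Initial      1.548      0.669
  Change       1.336     -0.668
  Equil        2.884 9.9727e-04
  solve Keq expr → x = -0.668; check Q = 1.1990e-04
Then remove 0.6034 M of C.
Step 2:
                   C          M
  Initial      2.281 9.9727e-04
  Change  7.4648e-04 -3.7324e-04
  Equil        2.281 6.2403e-04
  solve Keq expr → x = -3.7324e-04; check Q = 1.1990e-04
Then remove 2.3530e-04 M of M.
Step 3:
                   C          M
  Initial      2.281 3.8873e-04
  Change  -4.7009e-04 2.3504e-04
  Equil        2.281 6.2377e-04
  solve Keq expr → x = 2.3504e-04; check Q = 1.1990e-04

Direction: forward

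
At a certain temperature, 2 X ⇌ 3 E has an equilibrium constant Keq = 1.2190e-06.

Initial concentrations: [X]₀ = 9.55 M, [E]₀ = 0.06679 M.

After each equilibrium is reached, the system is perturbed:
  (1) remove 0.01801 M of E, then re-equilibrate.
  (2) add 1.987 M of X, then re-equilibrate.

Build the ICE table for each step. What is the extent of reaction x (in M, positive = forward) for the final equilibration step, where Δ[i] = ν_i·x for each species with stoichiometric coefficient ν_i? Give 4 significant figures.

Q₀ = 3.2668e-06 vs Keq = 1.2190e-06 ⇒ Q>K, reverse
Step 1:
                    X           E
  init           9.55     0.06679
  Δ           0.01244    -0.01866
  eq            9.562     0.04813
  solve Keq expr → x = -0.006221; check Q = 1.2190e-06
Then remove 0.01801 M of E.
Step 2:
                    X           E
  init          9.562     0.03012
  Δ          -0.01198     0.01797
  eq             9.55     0.04809
  solve Keq expr → x = 0.00599; check Q = 1.2190e-06
Then add 1.987 M of X.
Step 3:
                    X           E
  init          11.54     0.04809
  Δ         -0.004296    0.006444
  eq            11.53     0.05453
  solve Keq expr → x = 0.002148; check Q = 1.2190e-06

x = 0.002148 M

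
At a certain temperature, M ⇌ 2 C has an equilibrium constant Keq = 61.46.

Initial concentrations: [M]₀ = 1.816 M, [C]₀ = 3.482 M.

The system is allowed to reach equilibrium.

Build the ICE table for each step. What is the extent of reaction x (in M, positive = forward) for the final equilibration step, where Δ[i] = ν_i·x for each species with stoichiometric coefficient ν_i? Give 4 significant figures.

Q₀ = 6.676 vs Keq = 61.46 ⇒ Q<K, forward
Step 1:
                    M           C
  I             1.816       3.482
  C            -1.238       2.477
  E            0.5777       5.959
  solve Keq expr → x = 1.238; check Q = 61.46

x = 1.238 M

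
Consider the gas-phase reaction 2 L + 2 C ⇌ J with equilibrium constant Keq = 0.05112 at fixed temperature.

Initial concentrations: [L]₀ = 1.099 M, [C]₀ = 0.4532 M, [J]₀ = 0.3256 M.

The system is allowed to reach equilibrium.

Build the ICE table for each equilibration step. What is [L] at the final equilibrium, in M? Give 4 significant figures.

[L]_eq = 1.55 M

Q₀ = 1.313 vs Keq = 0.05112 ⇒ Q>K, reverse
Step 1:
                    L           C           J
  I             1.099      0.4532      0.3256
  C            0.4506      0.4506     -0.2253
  E              1.55      0.9038      0.1003
  solve Keq expr → x = -0.2253; check Q = 0.05112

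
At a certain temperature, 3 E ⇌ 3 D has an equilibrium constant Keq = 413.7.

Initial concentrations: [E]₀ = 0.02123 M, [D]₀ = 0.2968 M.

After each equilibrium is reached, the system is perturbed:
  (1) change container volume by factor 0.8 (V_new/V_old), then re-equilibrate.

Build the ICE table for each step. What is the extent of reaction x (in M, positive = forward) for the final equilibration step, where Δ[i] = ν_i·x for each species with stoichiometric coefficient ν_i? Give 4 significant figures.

x = 0 M

Q₀ = 2732 vs Keq = 413.7 ⇒ Q>K, reverse
Step 1:
                   E          D
  init       0.02123     0.2968
  Δ           0.0164    -0.0164
  eq         0.03763     0.2804
  solve Keq expr → x = -0.005467; check Q = 413.7
Then change container volume by factor 0.8 (V_new/V_old).
Step 2:
                   E          D
  init       0.04704     0.3505
  Δ                0          0
  eq         0.04704     0.3505
  solve Keq expr → x = 0; check Q = 413.7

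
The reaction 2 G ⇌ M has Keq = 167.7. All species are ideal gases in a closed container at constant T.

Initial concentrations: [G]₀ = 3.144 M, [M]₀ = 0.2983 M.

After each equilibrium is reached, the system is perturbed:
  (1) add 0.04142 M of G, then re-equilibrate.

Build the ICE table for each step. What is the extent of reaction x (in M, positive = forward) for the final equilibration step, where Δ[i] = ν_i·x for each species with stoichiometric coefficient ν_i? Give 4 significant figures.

Q₀ = 0.03018 vs Keq = 167.7 ⇒ Q<K, forward
Step 1:
                    G           M
  init          3.144      0.2983
  Δ             -3.04        1.52
  eq           0.1041       1.818
  solve Keq expr → x = 1.52; check Q = 167.7
Then add 0.04142 M of G.
Step 2:
                    G           M
  init         0.1455       1.818
  Δ          -0.04084     0.02042
  eq           0.1047       1.839
  solve Keq expr → x = 0.02042; check Q = 167.7

x = 0.02042 M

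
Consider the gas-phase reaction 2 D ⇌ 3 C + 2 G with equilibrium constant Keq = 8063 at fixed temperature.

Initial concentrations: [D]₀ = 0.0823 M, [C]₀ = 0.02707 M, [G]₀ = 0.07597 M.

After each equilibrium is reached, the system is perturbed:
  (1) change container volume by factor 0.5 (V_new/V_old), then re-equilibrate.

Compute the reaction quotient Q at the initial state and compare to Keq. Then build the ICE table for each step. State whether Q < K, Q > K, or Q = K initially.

Q₀ = 1.6902e-05; Q < K (proceeds forward)

Q₀ = 1.6902e-05 vs Keq = 8063 ⇒ Q<K, forward
Step 1:
                    D           C           G
  I            0.0823     0.02707     0.07597
  C           -0.0822      0.1233      0.0822
  E        1.0271e-04      0.1504      0.1582
  solve Keq expr → x = 0.0411; check Q = 8063
Then change container volume by factor 0.5 (V_new/V_old).
Step 2:
                    D           C           G
  I        2.0541e-04      0.3007      0.3163
  C        3.7327e-04 -5.5991e-04 -3.7327e-04
  E        5.7868e-04      0.3002       0.316
  solve Keq expr → x = -1.8664e-04; check Q = 8063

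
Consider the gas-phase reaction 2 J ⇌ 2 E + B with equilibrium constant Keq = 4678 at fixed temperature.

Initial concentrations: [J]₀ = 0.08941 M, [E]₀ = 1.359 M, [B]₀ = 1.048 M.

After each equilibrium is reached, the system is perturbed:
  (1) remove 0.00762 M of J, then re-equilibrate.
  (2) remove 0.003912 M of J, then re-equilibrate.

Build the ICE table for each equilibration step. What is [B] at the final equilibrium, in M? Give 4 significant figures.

[B]_eq = 1.076 M

Q₀ = 242.1 vs Keq = 4678 ⇒ Q<K, forward
Step 1:
                    J           E           B
  init        0.08941       1.359       1.048
  Δ          -0.06771     0.06771     0.03386
  eq           0.0217       1.427       1.082
  solve Keq expr → x = 0.03386; check Q = 4678
Then remove 0.00762 M of J.
Step 2:
                    J           E           B
  init        0.01408       1.427       1.082
  Δ          0.007469   -0.007469   -0.003735
  eq          0.02155       1.419       1.078
  solve Keq expr → x = -0.003735; check Q = 4678
Then remove 0.003912 M of J.
Step 3:
                    J           E           B
  init        0.01763       1.419       1.078
  Δ          0.003835   -0.003835   -0.001917
  eq          0.02147       1.415       1.076
  solve Keq expr → x = -0.001917; check Q = 4678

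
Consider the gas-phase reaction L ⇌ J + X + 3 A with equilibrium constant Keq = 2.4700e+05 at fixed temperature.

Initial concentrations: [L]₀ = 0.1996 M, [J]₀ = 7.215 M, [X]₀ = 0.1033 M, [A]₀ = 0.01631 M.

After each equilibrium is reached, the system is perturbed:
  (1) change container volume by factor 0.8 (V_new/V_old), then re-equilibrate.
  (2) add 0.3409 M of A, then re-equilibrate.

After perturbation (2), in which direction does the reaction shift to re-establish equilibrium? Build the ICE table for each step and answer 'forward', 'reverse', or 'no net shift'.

Direction: reverse

Q₀ = 1.6201e-05 vs Keq = 2.4700e+05 ⇒ Q<K, forward
Step 1:
                   L          J          X          A
  Initial     0.1996      7.215     0.1033    0.01631
  Change     -0.1996     0.1996     0.1996     0.5988
  Equil   2.1161e-06      7.415     0.3029     0.6151
  solve Keq expr → x = 0.1996; check Q = 2.4700e+05
Then change container volume by factor 0.8 (V_new/V_old).
Step 2:
                   L          J          X          A
  Initial 2.6451e-06      9.268     0.3786     0.7689
  Change  3.8123e-06 -3.8123e-06 -3.8123e-06 -1.1437e-05
  Equil   6.4574e-06      9.268     0.3786     0.7689
  solve Keq expr → x = -3.8123e-06; check Q = 2.4700e+05
Then add 0.3409 M of A.
Step 3:
                   L          J          X          A
  Initial 6.4574e-06      9.268     0.3786       1.11
  Change  1.2958e-05 -1.2958e-05 -1.2958e-05 -3.8873e-05
  Equil   1.9415e-05      9.268     0.3786       1.11
  solve Keq expr → x = -1.2958e-05; check Q = 2.4700e+05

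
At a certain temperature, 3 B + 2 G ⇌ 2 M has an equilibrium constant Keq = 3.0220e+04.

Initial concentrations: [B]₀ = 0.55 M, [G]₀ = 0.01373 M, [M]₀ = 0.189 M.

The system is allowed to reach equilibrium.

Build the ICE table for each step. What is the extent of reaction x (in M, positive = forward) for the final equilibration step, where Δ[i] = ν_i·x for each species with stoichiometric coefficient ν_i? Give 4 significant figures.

Q₀ = 1139 vs Keq = 3.0220e+04 ⇒ Q<K, forward
Step 1:
                    B           G           M
  Initial        0.55     0.01373       0.189
  Change     -0.01618    -0.01078     0.01078
  Equil        0.5338    0.002947      0.1998
  solve Keq expr → x = 0.005392; check Q = 3.0220e+04

x = 0.005392 M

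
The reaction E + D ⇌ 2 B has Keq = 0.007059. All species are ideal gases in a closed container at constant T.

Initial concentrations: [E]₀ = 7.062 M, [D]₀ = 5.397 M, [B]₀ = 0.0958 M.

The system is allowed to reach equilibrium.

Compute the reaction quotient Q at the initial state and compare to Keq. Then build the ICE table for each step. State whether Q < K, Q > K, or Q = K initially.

Q₀ = 2.4080e-04; Q < K (proceeds forward)

Q₀ = 2.4080e-04 vs Keq = 0.007059 ⇒ Q<K, forward
Step 1:
                   E          D          B
  init         7.062      5.397     0.0958
  Δ          -0.2028    -0.2028     0.4057
  eq           6.859      5.194     0.5015
  solve Keq expr → x = 0.2028; check Q = 0.007059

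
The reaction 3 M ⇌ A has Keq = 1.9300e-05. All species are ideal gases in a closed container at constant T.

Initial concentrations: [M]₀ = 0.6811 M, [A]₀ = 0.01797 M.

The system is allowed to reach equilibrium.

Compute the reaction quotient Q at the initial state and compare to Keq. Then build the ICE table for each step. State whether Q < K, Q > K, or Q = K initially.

Q₀ = 0.05687; Q > K (proceeds reverse)

Q₀ = 0.05687 vs Keq = 1.9300e-05 ⇒ Q>K, reverse
Step 1:
                   M          A
  init        0.6811    0.01797
  Δ          0.05389   -0.01796
  eq           0.735 7.6630e-06
  solve Keq expr → x = -0.01796; check Q = 1.9300e-05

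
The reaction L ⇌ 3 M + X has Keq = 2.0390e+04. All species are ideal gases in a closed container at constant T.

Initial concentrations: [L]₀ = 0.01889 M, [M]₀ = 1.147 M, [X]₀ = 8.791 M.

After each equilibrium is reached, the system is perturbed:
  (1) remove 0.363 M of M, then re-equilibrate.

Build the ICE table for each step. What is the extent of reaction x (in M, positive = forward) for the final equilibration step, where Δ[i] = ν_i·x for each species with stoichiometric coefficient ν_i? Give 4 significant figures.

x = 4.9322e-04 M

Q₀ = 702.3 vs Keq = 2.0390e+04 ⇒ Q<K, forward
Step 1:
                   L          M          X
  Initial    0.01889      1.147      8.791
  Change    -0.01814    0.05442    0.01814
  Equil   7.4921e-04      1.201      8.809
  solve Keq expr → x = 0.01814; check Q = 2.0390e+04
Then remove 0.363 M of M.
Step 2:
                   L          M          X
  Initial 7.4921e-04     0.8384      8.809
  Change  -4.9322e-04    0.00148 4.9322e-04
  Equil   2.5599e-04     0.8399       8.81
  solve Keq expr → x = 4.9322e-04; check Q = 2.0390e+04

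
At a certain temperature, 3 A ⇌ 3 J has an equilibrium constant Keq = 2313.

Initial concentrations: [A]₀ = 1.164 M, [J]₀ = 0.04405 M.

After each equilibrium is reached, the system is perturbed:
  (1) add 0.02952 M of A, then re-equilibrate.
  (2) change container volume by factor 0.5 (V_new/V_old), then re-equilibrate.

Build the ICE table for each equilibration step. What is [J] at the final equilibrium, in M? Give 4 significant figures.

Q₀ = 5.4197e-05 vs Keq = 2313 ⇒ Q<K, forward
Step 1:
                    A           J
  I             1.164     0.04405
  C            -1.079       1.079
  E           0.08493       1.123
  solve Keq expr → x = 0.3597; check Q = 2313
Then add 0.02952 M of A.
Step 2:
                    A           J
  I            0.1144       1.123
  C          -0.02744     0.02744
  E             0.087       1.151
  solve Keq expr → x = 0.009148; check Q = 2313
Then change container volume by factor 0.5 (V_new/V_old).
Step 3:
                    A           J
  I             0.174       2.301
  C                 0           0
  E             0.174       2.301
  solve Keq expr → x = 0; check Q = 2313

[J]_eq = 2.301 M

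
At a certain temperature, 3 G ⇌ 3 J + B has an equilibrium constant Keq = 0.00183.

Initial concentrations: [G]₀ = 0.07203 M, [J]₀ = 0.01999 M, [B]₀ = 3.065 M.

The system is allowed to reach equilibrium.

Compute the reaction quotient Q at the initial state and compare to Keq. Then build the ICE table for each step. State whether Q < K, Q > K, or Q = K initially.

Q₀ = 0.06551 vs Keq = 0.00183 ⇒ Q>K, reverse
Step 1:
                   G          J          B
  init       0.07203    0.01999      3.065
  Δ          0.01284   -0.01284   -0.00428
  eq         0.08487    0.00715      3.061
  solve Keq expr → x = -0.00428; check Q = 0.00183

Q₀ = 0.06551; Q > K (proceeds reverse)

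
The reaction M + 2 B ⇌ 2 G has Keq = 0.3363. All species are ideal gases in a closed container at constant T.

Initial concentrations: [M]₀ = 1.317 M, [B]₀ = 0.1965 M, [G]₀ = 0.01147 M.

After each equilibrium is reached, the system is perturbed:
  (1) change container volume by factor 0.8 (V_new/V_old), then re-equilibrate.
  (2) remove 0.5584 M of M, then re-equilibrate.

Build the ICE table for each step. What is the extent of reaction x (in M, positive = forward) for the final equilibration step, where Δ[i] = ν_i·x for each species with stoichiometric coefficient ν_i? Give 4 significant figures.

x = -0.006585 M

Q₀ = 0.002587 vs Keq = 0.3363 ⇒ Q<K, forward
Step 1:
                   M          B          G
  init         1.317     0.1965    0.01147
  Δ         -0.03548   -0.07095    0.07095
  eq           1.282     0.1255    0.08242
  solve Keq expr → x = 0.03548; check Q = 0.3363
Then change container volume by factor 0.8 (V_new/V_old).
Step 2:
                   M          B          G
  init         1.602     0.1569      0.103
  Δ        -0.003472  -0.006944   0.006944
  eq           1.598       0.15       0.11
  solve Keq expr → x = 0.003472; check Q = 0.3363
Then remove 0.5584 M of M.
Step 3:
                   M          B          G
  init          1.04       0.15       0.11
  Δ         0.006585    0.01317   -0.01317
  eq           1.047     0.1632     0.0968
  solve Keq expr → x = -0.006585; check Q = 0.3363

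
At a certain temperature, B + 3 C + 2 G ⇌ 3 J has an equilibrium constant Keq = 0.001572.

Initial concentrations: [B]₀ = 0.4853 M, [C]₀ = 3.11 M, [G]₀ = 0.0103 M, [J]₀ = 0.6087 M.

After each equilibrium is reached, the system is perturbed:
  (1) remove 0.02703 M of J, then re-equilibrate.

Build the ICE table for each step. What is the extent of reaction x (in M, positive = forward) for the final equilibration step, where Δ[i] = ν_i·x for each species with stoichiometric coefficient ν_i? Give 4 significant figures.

Q₀ = 145.6 vs Keq = 0.001572 ⇒ Q>K, reverse
Step 1:
                    B           C           G           J
  Initial      0.4853        3.11      0.0103      0.6087
  Change       0.1489      0.4466      0.2978     -0.4466
  Equil        0.6342       3.557      0.3081      0.1621
  solve Keq expr → x = -0.1489; check Q = 0.001572
Then remove 0.02703 M of J.
Step 2:
                    B           C           G           J
  Initial      0.6342       3.557      0.3081       0.135
  Change    -0.006892    -0.02068    -0.01378     0.02068
  Equil        0.6273       3.536      0.2943      0.1557
  solve Keq expr → x = 0.006892; check Q = 0.001572

x = 0.006892 M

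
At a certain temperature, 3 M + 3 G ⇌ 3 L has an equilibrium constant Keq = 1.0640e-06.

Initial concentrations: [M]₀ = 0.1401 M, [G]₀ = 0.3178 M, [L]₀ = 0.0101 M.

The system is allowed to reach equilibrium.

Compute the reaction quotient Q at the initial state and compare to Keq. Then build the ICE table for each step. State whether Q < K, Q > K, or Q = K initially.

Q₀ = 0.01167; Q > K (proceeds reverse)

Q₀ = 0.01167 vs Keq = 1.0640e-06 ⇒ Q>K, reverse
Step 1:
                    M           G           L
  Initial      0.1401      0.3178      0.0101
  Change       0.0096      0.0096     -0.0096
  Equil        0.1497      0.3274  5.0036e-04
  solve Keq expr → x = -0.0032; check Q = 1.0640e-06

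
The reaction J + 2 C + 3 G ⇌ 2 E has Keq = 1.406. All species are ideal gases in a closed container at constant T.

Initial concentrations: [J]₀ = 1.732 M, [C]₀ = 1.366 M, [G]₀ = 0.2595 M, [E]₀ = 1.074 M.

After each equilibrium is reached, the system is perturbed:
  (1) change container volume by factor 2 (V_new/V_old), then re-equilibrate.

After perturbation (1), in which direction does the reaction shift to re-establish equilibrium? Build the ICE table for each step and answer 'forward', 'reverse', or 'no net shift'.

Q₀ = 20.42 vs Keq = 1.406 ⇒ Q>K, reverse
Step 1:
                   J          C          G          E
  I            1.732      1.366     0.2595      1.074
  C          0.08482     0.1696     0.2545    -0.1696
  E            1.817      1.536      0.514     0.9044
  solve Keq expr → x = -0.08482; check Q = 1.406
Then change container volume by factor 2 (V_new/V_old).
Step 2:
                   J          C          G          E
  I           0.9084     0.7678      0.257     0.4522
  C           0.0655      0.131     0.1965     -0.131
  E           0.9739     0.8988     0.4535     0.3212
  solve Keq expr → x = -0.0655; check Q = 1.406

Direction: reverse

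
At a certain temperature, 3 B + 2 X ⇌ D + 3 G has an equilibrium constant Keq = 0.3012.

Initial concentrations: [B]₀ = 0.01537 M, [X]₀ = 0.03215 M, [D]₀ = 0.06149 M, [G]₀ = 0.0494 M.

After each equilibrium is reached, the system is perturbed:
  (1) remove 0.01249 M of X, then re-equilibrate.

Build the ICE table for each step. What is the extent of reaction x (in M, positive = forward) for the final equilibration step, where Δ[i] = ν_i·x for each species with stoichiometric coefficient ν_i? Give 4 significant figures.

Q₀ = 1975 vs Keq = 0.3012 ⇒ Q>K, reverse
Step 1:
                  B         X         D         G
  I         0.01537   0.03215   0.06149    0.0494
  C         0.03575   0.02383  -0.01192  -0.03575
  E         0.05112   0.05598   0.04957   0.01365
  solve Keq expr → x = -0.01192; check Q = 0.3012
Then remove 0.01249 M of X.
Step 2:
                  B         X         D         G
  I         0.05112   0.04349   0.04957   0.01365
  C        0.001539  0.001026 -5.1302e-04 -0.001539
  E         0.05266   0.04452   0.04906   0.01211
  solve Keq expr → x = -5.1302e-04; check Q = 0.3012

x = -5.1302e-04 M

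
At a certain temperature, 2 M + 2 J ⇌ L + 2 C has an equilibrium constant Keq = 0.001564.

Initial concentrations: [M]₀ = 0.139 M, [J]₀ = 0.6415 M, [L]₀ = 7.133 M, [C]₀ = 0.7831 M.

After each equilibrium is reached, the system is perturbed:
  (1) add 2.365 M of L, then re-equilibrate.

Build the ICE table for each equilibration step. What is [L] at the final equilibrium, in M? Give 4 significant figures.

[L]_eq = 9.115 M

Q₀ = 550.2 vs Keq = 0.001564 ⇒ Q>K, reverse
Step 1:
                    M           J           L           C
  Initial       0.139      0.6415       7.133      0.7831
  Change       0.7638      0.7638     -0.3819     -0.7638
  Equil        0.9028       1.405       6.751     0.01931
  solve Keq expr → x = -0.3819; check Q = 0.001564
Then add 2.365 M of L.
Step 2:
                    M           J           L           C
  Initial      0.9028       1.405       9.116     0.01931
  Change     0.002612    0.002612   -0.001306   -0.002612
  Equil        0.9054       1.408       9.115      0.0167
  solve Keq expr → x = -0.001306; check Q = 0.001564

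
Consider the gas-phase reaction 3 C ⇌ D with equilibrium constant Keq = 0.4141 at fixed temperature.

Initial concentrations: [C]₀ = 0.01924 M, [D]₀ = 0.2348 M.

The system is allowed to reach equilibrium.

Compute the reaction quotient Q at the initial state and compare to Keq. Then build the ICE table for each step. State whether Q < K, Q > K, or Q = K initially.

Q₀ = 3.2967e+04 vs Keq = 0.4141 ⇒ Q>K, reverse
Step 1:
                  C         D
  init      0.01924    0.2348
  Δ           0.515   -0.1717
  eq         0.5342   0.06314
  solve Keq expr → x = -0.1717; check Q = 0.4141

Q₀ = 3.2967e+04; Q > K (proceeds reverse)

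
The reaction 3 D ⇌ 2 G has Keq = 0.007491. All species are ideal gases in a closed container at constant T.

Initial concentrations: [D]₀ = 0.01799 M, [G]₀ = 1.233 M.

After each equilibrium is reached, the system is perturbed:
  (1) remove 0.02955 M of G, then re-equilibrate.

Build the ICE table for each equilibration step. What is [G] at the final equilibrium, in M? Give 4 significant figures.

Q₀ = 2.6112e+05 vs Keq = 0.007491 ⇒ Q>K, reverse
Step 1:
                   D          G
  init       0.01799      1.233
  Δ            1.586     -1.057
  eq           1.604     0.1758
  solve Keq expr → x = -0.5286; check Q = 0.007491
Then remove 0.02955 M of G.
Step 2:
                   D          G
  init         1.604     0.1462
  Δ          -0.0356    0.02373
  eq           1.568       0.17
  solve Keq expr → x = 0.01187; check Q = 0.007491

[G]_eq = 0.17 M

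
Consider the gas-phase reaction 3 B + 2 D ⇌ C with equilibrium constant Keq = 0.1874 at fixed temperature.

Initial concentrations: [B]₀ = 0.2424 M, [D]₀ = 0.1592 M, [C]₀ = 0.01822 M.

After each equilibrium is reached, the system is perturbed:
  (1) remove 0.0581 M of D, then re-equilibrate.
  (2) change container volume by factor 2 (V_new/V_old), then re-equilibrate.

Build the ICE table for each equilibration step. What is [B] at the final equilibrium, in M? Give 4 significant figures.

Q₀ = 50.47 vs Keq = 0.1874 ⇒ Q>K, reverse
Step 1:
                   B          D          C
  I           0.2424     0.1592    0.01822
  C           0.0541    0.03607   -0.01803
  E           0.2965     0.1953 1.8626e-04
  solve Keq expr → x = -0.01803; check Q = 0.1874
Then remove 0.0581 M of D.
Step 2:
                   B          D          C
  I           0.2965     0.1372 1.8626e-04
  C       2.8150e-04 1.8767e-04 -9.3833e-05
  E           0.2968     0.1374 9.2422e-05
  solve Keq expr → x = -9.3833e-05; check Q = 0.1874
Then change container volume by factor 2 (V_new/V_old).
Step 3:
                   B          D          C
  I           0.1484    0.06868 4.6211e-05
  C       1.2992e-04 8.6616e-05 -4.3308e-05
  E           0.1485    0.06876 2.9031e-06
  solve Keq expr → x = -4.3308e-05; check Q = 0.1874

[B]_eq = 0.1485 M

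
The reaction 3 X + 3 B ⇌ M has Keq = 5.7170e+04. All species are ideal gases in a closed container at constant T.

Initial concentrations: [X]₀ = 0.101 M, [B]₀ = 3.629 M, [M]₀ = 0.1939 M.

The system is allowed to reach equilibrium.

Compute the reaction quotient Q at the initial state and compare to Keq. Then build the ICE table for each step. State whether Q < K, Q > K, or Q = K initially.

Q₀ = 3.938; Q < K (proceeds forward)

Q₀ = 3.938 vs Keq = 5.7170e+04 ⇒ Q<K, forward
Step 1:
                  X         B         M
  init        0.101     3.629    0.1939
  Δ        -0.09652  -0.09652   0.03217
  eq       0.004477     3.532    0.2261
  solve Keq expr → x = 0.03217; check Q = 5.7170e+04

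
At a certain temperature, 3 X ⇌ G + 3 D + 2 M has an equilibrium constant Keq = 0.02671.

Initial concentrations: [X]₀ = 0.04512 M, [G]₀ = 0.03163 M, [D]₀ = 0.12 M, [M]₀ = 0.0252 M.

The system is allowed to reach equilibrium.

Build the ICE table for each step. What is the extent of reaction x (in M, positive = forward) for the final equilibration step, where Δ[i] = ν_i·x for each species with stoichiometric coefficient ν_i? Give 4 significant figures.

Q₀ = 3.7787e-04 vs Keq = 0.02671 ⇒ Q<K, forward
Step 1:
                   X          G          D          M
  Initial    0.04512    0.03163       0.12     0.0252
  Change    -0.02509   0.008363    0.02509    0.01673
  Equil      0.02003    0.03999     0.1451    0.04193
  solve Keq expr → x = 0.008363; check Q = 0.02671

x = 0.008363 M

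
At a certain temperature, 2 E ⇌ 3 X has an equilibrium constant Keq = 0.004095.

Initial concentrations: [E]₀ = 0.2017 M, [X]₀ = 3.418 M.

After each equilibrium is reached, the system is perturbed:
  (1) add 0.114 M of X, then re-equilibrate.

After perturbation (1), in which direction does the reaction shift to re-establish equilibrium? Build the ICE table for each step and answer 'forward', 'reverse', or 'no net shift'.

Direction: reverse

Q₀ = 981.5 vs Keq = 0.004095 ⇒ Q>K, reverse
Step 1:
                    E           X
  init         0.2017       3.418
  Δ             2.093       -3.14
  eq            2.295      0.2783
  solve Keq expr → x = -1.047; check Q = 0.004095
Then add 0.114 M of X.
Step 2:
                    E           X
  init          2.295      0.3923
  Δ           0.07213     -0.1082
  eq            2.367      0.2841
  solve Keq expr → x = -0.03607; check Q = 0.004095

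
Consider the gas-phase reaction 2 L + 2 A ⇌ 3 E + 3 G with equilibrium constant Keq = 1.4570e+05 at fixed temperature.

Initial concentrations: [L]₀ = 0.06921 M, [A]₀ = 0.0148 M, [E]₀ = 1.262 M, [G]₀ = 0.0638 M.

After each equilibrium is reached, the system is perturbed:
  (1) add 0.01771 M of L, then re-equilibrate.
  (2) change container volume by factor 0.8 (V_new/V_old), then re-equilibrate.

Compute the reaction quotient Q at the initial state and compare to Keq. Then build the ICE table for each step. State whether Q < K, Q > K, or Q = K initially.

Q₀ = 497.5 vs Keq = 1.4570e+05 ⇒ Q<K, forward
Step 1:
                   L          A          E          G
  I          0.06921     0.0148      1.262     0.0638
  C         -0.01316   -0.01316    0.01974    0.01974
  E          0.05605   0.001638      1.282    0.08354
  solve Keq expr → x = 0.006581; check Q = 1.4570e+05
Then add 0.01771 M of L.
Step 2:
                   L          A          E          G
  I          0.07376   0.001638      1.282    0.08354
  C       -3.7350e-04 -3.7350e-04 5.6025e-04 5.6025e-04
  E          0.07338   0.001264      1.282     0.0841
  solve Keq expr → x = 1.8675e-04; check Q = 1.4570e+05
Then change container volume by factor 0.8 (V_new/V_old).
Step 3:
                   L          A          E          G
  I          0.09173    0.00158      1.603     0.1051
  C       3.7057e-04 3.7057e-04 -5.5585e-04 -5.5585e-04
  E           0.0921   0.001951      1.602     0.1046
  solve Keq expr → x = -1.8528e-04; check Q = 1.4570e+05

Q₀ = 497.5; Q < K (proceeds forward)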